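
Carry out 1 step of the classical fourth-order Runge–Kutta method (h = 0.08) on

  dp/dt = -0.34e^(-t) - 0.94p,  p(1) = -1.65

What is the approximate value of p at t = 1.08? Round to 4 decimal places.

-1.5397

RK4: k1 = f(t_n, p_n); k2 = f(t_n + h/2, p_n + (h/2)·k1); k3 = f(t_n + h/2, p_n + (h/2)·k2); k4 = f(t_n + h, p_n + h·k3); p_{n+1} = p_n + (h/6)·(k1 + 2k2 + 2k3 + k4).
t=1.000000, p=-1.650000:
  k1 = f(1.000000, -1.650000) = 1.425921
  k2 = f(1.040000, -1.592963) = 1.377211
  k3 = f(1.040000, -1.594912) = 1.379042
  k4 = f(1.080000, -1.539677) = 1.331834
  p ← -1.650000 + (0.08/6)·(k1 + 2k2 + 2k3 + k4) = -1.539730
p(1.08) ≈ -1.5397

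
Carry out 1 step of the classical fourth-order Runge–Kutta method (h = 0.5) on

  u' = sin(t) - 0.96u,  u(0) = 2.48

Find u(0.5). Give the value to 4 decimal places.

RK4: k1 = f(t_n, u_n); k2 = f(t_n + h/2, u_n + (h/2)·k1); k3 = f(t_n + h/2, u_n + (h/2)·k2); k4 = f(t_n + h, u_n + h·k3); u_{n+1} = u_n + (h/6)·(k1 + 2k2 + 2k3 + k4).
t=0.000000, u=2.480000:
  k1 = f(0.000000, 2.480000) = -2.380800
  k2 = f(0.250000, 1.884800) = -1.562004
  k3 = f(0.250000, 2.089499) = -1.758515
  k4 = f(0.500000, 1.600742) = -1.057287
  u ← 2.480000 + (0.5/6)·(k1 + 2k2 + 2k3 + k4) = 1.640073
u(0.5) ≈ 1.6401

1.6401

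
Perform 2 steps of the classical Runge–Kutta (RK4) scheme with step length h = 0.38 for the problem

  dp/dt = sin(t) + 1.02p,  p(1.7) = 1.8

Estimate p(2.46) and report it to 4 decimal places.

4.9120

RK4: k1 = f(t_n, p_n); k2 = f(t_n + h/2, p_n + (h/2)·k1); k3 = f(t_n + h/2, p_n + (h/2)·k2); k4 = f(t_n + h, p_n + h·k3); p_{n+1} = p_n + (h/6)·(k1 + 2k2 + 2k3 + k4).
t=1.700000, p=1.800000:
  k1 = f(1.700000, 1.800000) = 2.827665
  k2 = f(1.890000, 2.337256) = 3.333487
  k3 = f(1.890000, 2.433363) = 3.431515
  k4 = f(2.080000, 3.103976) = 4.039188
  p ← 1.800000 + (0.38/6)·(k1 + 2k2 + 2k3 + k4) = 3.091801
t=2.080000, p=3.091801:
  k1 = f(2.080000, 3.091801) = 4.026770
  k2 = f(2.270000, 3.856887) = 4.699380
  k3 = f(2.270000, 3.984683) = 4.829732
  k4 = f(2.460000, 4.927099) = 5.655672
  p ← 3.091801 + (0.38/6)·(k1 + 2k2 + 2k3 + k4) = 4.912043
p(2.46) ≈ 4.9120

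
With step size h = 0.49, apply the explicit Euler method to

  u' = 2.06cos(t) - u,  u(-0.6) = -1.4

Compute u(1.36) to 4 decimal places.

Euler: u_{n+1} = u_n + h·f(t_n, u_n).
t=-0.600000, u=-1.400000: f=3.100191 → u ← -1.400000 + 0.49·3.100191 = 0.119094
t=-0.110000, u=0.119094: f=1.928456 → u ← 0.119094 + 0.49·1.928456 = 1.064037
t=0.380000, u=1.064037: f=0.849012 → u ← 1.064037 + 0.49·0.849012 = 1.480053
t=0.870000, u=1.480053: f=-0.151710 → u ← 1.480053 + 0.49·(-0.151710) = 1.405715
u(1.36) ≈ 1.4057

1.4057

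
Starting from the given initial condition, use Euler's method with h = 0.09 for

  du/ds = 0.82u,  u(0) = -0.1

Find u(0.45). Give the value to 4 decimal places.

Euler: u_{n+1} = u_n + h·f(s_n, u_n).
s=0.000000, u=-0.100000: f=-0.082000 → u ← -0.100000 + 0.09·(-0.082000) = -0.107380
s=0.090000, u=-0.107380: f=-0.088052 → u ← -0.107380 + 0.09·(-0.088052) = -0.115305
s=0.180000, u=-0.115305: f=-0.094550 → u ← -0.115305 + 0.09·(-0.094550) = -0.123814
s=0.270000, u=-0.123814: f=-0.101528 → u ← -0.123814 + 0.09·(-0.101528) = -0.132952
s=0.360000, u=-0.132952: f=-0.109020 → u ← -0.132952 + 0.09·(-0.109020) = -0.142763
u(0.45) ≈ -0.1428

-0.1428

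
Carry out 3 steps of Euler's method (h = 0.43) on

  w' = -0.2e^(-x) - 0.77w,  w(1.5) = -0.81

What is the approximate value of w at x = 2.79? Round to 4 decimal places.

Euler: w_{n+1} = w_n + h·f(x_n, w_n).
x=1.500000, w=-0.810000: f=0.579074 → w ← -0.810000 + 0.43·0.579074 = -0.560998
x=1.930000, w=-0.560998: f=0.402939 → w ← -0.560998 + 0.43·0.402939 = -0.387734
x=2.360000, w=-0.387734: f=0.279671 → w ← -0.387734 + 0.43·0.279671 = -0.267476
w(2.79) ≈ -0.2675

-0.2675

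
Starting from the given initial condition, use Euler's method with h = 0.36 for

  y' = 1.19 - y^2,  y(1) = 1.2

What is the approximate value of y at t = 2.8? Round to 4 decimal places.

1.0909

Euler: y_{n+1} = y_n + h·f(t_n, y_n).
t=1.000000, y=1.200000: f=-0.250000 → y ← 1.200000 + 0.36·(-0.250000) = 1.110000
t=1.360000, y=1.110000: f=-0.042100 → y ← 1.110000 + 0.36·(-0.042100) = 1.094844
t=1.720000, y=1.094844: f=-0.008683 → y ← 1.094844 + 0.36·(-0.008683) = 1.091718
t=2.080000, y=1.091718: f=-0.001848 → y ← 1.091718 + 0.36·(-0.001848) = 1.091053
t=2.440000, y=1.091053: f=-0.000396 → y ← 1.091053 + 0.36·(-0.000396) = 1.090910
y(2.8) ≈ 1.0909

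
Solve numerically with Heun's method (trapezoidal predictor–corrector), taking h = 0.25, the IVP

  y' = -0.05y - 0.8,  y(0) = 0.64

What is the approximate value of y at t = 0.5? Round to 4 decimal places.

0.2292

Heun: k1 = f(t_n, y_n); k2 = f(t_n + h, y_n + h·k1); y_{n+1} = y_n + (h/2)·(k1 + k2).
t=0.000000, y=0.640000:
  k1 = f(0.000000, 0.640000) = -0.832000
  k2 = f(0.250000, 0.432000) = -0.821600
  y ← 0.640000 + (0.25/2)·(-0.832000 + (-0.821600)) = 0.433300
t=0.250000, y=0.433300:
  k1 = f(0.250000, 0.433300) = -0.821665
  k2 = f(0.500000, 0.227884) = -0.811394
  y ← 0.433300 + (0.25/2)·(-0.821665 + (-0.811394)) = 0.229168
y(0.5) ≈ 0.2292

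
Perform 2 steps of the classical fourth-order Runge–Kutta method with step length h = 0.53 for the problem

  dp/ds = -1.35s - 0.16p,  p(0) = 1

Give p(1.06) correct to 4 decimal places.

RK4: k1 = f(s_n, p_n); k2 = f(s_n + h/2, p_n + (h/2)·k1); k3 = f(s_n + h/2, p_n + (h/2)·k2); k4 = f(s_n + h, p_n + h·k3); p_{n+1} = p_n + (h/6)·(k1 + 2k2 + 2k3 + k4).
s=0.000000, p=1.000000:
  k1 = f(0.000000, 1.000000) = -0.160000
  k2 = f(0.265000, 0.957600) = -0.510966
  k3 = f(0.265000, 0.864594) = -0.496085
  k4 = f(0.530000, 0.737075) = -0.833432
  p ← 1.000000 + (0.53/6)·(k1 + 2k2 + 2k3 + k4) = 0.734334
s=0.530000, p=0.734334:
  k1 = f(0.530000, 0.734334) = -0.832994
  k2 = f(0.795000, 0.513591) = -1.155425
  k3 = f(0.795000, 0.428147) = -1.141754
  k4 = f(1.060000, 0.129205) = -1.451673
  p ← 0.734334 + (0.53/6)·(k1 + 2k2 + 2k3 + k4) = 0.126687
p(1.06) ≈ 0.1267

0.1267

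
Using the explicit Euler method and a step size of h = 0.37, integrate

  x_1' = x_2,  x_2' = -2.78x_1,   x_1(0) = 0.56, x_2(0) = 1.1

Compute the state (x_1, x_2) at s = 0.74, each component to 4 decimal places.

Euler on (x_1,x_2): x_1_{n+1} = x_1_n + h·x_1', x_2_{n+1} = x_2_n + h·x_2'.
0.000000: (0.560000, 1.100000); f=(1.100000, -1.556800) → (0.967000, 0.523984)
0.370000: (0.967000, 0.523984); f=(0.523984, -2.688260) → (1.160874, -0.470672)
(x_1(0.74), x_2(0.74)) ≈ (1.1609, -0.4707)

1.1609, -0.4707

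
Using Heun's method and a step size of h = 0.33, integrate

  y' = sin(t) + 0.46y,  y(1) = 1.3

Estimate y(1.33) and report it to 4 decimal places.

Heun: k1 = f(t_n, y_n); k2 = f(t_n + h, y_n + h·k1); y_{n+1} = y_n + (h/2)·(k1 + k2).
t=1.000000, y=1.300000:
  k1 = f(1.000000, 1.300000) = 1.439471
  k2 = f(1.330000, 1.775025) = 1.787660
  y ← 1.300000 + (0.33/2)·(1.439471 + 1.787660) = 1.832477
y(1.33) ≈ 1.8325

1.8325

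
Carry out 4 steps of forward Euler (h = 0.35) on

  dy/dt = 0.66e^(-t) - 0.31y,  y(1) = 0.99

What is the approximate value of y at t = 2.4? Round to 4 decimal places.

0.8005

Euler: y_{n+1} = y_n + h·f(t_n, y_n).
t=1.000000, y=0.990000: f=-0.064100 → y ← 0.990000 + 0.35·(-0.064100) = 0.967565
t=1.350000, y=0.967565: f=-0.128847 → y ← 0.967565 + 0.35·(-0.128847) = 0.922469
t=1.700000, y=0.922469: f=-0.165394 → y ← 0.922469 + 0.35·(-0.165394) = 0.864581
t=2.050000, y=0.864581: f=-0.183055 → y ← 0.864581 + 0.35·(-0.183055) = 0.800512
y(2.4) ≈ 0.8005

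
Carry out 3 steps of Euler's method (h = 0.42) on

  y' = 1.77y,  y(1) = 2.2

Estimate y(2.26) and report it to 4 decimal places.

Euler: y_{n+1} = y_n + h·f(t_n, y_n).
t=1.000000, y=2.200000: f=3.894000 → y ← 2.200000 + 0.42·3.894000 = 3.835480
t=1.420000, y=3.835480: f=6.788800 → y ← 3.835480 + 0.42·6.788800 = 6.686776
t=1.840000, y=6.686776: f=11.835593 → y ← 6.686776 + 0.42·11.835593 = 11.657725
y(2.26) ≈ 11.6577

11.6577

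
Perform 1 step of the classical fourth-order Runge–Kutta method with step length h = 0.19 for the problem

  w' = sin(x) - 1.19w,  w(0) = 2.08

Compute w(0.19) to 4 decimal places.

1.6758

RK4: k1 = f(x_n, w_n); k2 = f(x_n + h/2, w_n + (h/2)·k1); k3 = f(x_n + h/2, w_n + (h/2)·k2); k4 = f(x_n + h, w_n + h·k3); w_{n+1} = w_n + (h/6)·(k1 + 2k2 + 2k3 + k4).
x=0.000000, w=2.080000:
  k1 = f(0.000000, 2.080000) = -2.475200
  k2 = f(0.095000, 1.844856) = -2.100521
  k3 = f(0.095000, 1.880450) = -2.142879
  k4 = f(0.190000, 1.672853) = -1.801836
  w ← 2.080000 + (0.19/6)·(k1 + 2k2 + 2k3 + k4) = 1.675812
w(0.19) ≈ 1.6758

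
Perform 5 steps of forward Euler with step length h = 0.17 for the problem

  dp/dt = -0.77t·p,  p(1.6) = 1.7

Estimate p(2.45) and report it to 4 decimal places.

Euler: p_{n+1} = p_n + h·f(t_n, p_n).
t=1.600000, p=1.700000: f=-2.094400 → p ← 1.700000 + 0.17·(-2.094400) = 1.343952
t=1.770000, p=1.343952: f=-1.831672 → p ← 1.343952 + 0.17·(-1.831672) = 1.032568
t=1.940000, p=1.032568: f=-1.542450 → p ← 1.032568 + 0.17·(-1.542450) = 0.770351
t=2.110000, p=0.770351: f=-1.251590 → p ← 0.770351 + 0.17·(-1.251590) = 0.557581
t=2.280000, p=0.557581: f=-0.978889 → p ← 0.557581 + 0.17·(-0.978889) = 0.391170
p(2.45) ≈ 0.3912

0.3912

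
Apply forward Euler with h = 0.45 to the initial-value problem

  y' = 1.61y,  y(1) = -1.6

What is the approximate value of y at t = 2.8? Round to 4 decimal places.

-14.1505

Euler: y_{n+1} = y_n + h·f(t_n, y_n).
t=1.000000, y=-1.600000: f=-2.576000 → y ← -1.600000 + 0.45·(-2.576000) = -2.759200
t=1.450000, y=-2.759200: f=-4.442312 → y ← -2.759200 + 0.45·(-4.442312) = -4.758240
t=1.900000, y=-4.758240: f=-7.660767 → y ← -4.758240 + 0.45·(-7.660767) = -8.205586
t=2.350000, y=-8.205586: f=-13.210993 → y ← -8.205586 + 0.45·(-13.210993) = -14.150532
y(2.8) ≈ -14.1505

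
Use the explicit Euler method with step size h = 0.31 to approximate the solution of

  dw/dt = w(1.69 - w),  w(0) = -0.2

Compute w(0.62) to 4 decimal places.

-0.5145

Euler: w_{n+1} = w_n + h·f(t_n, w_n).
t=0.000000, w=-0.200000: f=-0.378000 → w ← -0.200000 + 0.31·(-0.378000) = -0.317180
t=0.310000, w=-0.317180: f=-0.636637 → w ← -0.317180 + 0.31·(-0.636637) = -0.514538
w(0.62) ≈ -0.5145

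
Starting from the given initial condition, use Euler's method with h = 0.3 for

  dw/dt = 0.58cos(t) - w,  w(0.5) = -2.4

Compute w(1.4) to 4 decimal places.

Euler: w_{n+1} = w_n + h·f(t_n, w_n).
t=0.500000, w=-2.400000: f=2.908998 → w ← -2.400000 + 0.3·2.908998 = -1.527301
t=0.800000, w=-1.527301: f=1.931391 → w ← -1.527301 + 0.3·1.931391 = -0.947883
t=1.100000, w=-0.947883: f=1.210969 → w ← -0.947883 + 0.3·1.210969 = -0.584593
w(1.4) ≈ -0.5846

-0.5846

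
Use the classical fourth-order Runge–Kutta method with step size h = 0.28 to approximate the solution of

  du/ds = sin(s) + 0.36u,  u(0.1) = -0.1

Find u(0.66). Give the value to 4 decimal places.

RK4: k1 = f(s_n, u_n); k2 = f(s_n + h/2, u_n + (h/2)·k1); k3 = f(s_n + h/2, u_n + (h/2)·k2); k4 = f(s_n + h, u_n + h·k3); u_{n+1} = u_n + (h/6)·(k1 + 2k2 + 2k3 + k4).
s=0.100000, u=-0.100000:
  k1 = f(0.100000, -0.100000) = 0.063833
  k2 = f(0.240000, -0.091063) = 0.204920
  k3 = f(0.240000, -0.071311) = 0.212031
  k4 = f(0.380000, -0.040631) = 0.356293
  u ← -0.100000 + (0.28/6)·(k1 + 2k2 + 2k3 + k4) = -0.041479
s=0.380000, u=-0.041479:
  k1 = f(0.380000, -0.041479) = 0.355988
  k2 = f(0.520000, 0.008360) = 0.499890
  k3 = f(0.520000, 0.028506) = 0.507142
  k4 = f(0.660000, 0.100521) = 0.649304
  u ← -0.041479 + (0.28/6)·(k1 + 2k2 + 2k3 + k4) = 0.099425
u(0.66) ≈ 0.0994

0.0994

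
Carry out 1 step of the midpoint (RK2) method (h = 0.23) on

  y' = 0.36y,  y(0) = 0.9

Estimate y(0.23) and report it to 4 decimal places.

0.9776

Midpoint: k1 = f(t_n, y_n); k2 = f(t_n + h/2, y_n + (h/2)·k1); y_{n+1} = y_n + h·k2.
t=0.000000, y=0.900000:
  k1 = f(0.000000, 0.900000) = 0.324000
  k2 = f(0.115000, 0.937260) = 0.337414
  y ← 0.900000 + 0.23·0.337414 = 0.977605
y(0.23) ≈ 0.9776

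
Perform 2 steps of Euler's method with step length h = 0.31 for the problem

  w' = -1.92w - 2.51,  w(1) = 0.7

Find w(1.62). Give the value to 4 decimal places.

Euler: w_{n+1} = w_n + h·f(t_n, w_n).
t=1.000000, w=0.700000: f=-3.854000 → w ← 0.700000 + 0.31·(-3.854000) = -0.494740
t=1.310000, w=-0.494740: f=-1.560099 → w ← -0.494740 + 0.31·(-1.560099) = -0.978371
w(1.62) ≈ -0.9784

-0.9784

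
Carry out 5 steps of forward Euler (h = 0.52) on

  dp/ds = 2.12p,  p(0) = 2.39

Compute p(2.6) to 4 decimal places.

98.1691

Euler: p_{n+1} = p_n + h·f(s_n, p_n).
s=0.000000, p=2.390000: f=5.066800 → p ← 2.390000 + 0.52·5.066800 = 5.024736
s=0.520000, p=5.024736: f=10.652440 → p ← 5.024736 + 0.52·10.652440 = 10.564005
s=1.040000, p=10.564005: f=22.395691 → p ← 10.564005 + 0.52·22.395691 = 22.209764
s=1.560000, p=22.209764: f=47.084700 → p ← 22.209764 + 0.52·47.084700 = 46.693808
s=2.080000, p=46.693808: f=98.990873 → p ← 46.693808 + 0.52·98.990873 = 98.169062
p(2.6) ≈ 98.1691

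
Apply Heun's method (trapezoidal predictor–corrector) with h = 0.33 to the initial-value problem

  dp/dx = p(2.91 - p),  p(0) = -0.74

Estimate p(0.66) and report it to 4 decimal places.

-14.9682

Heun: k1 = f(x_n, p_n); k2 = f(x_n + h, p_n + h·k1); p_{n+1} = p_n + (h/2)·(k1 + k2).
x=0.000000, p=-0.740000:
  k1 = f(0.000000, -0.740000) = -2.701000
  k2 = f(0.330000, -1.631330) = -7.408408
  p ← -0.740000 + (0.33/2)·(-2.701000 + (-7.408408)) = -2.408052
x=0.330000, p=-2.408052:
  k1 = f(0.330000, -2.408052) = -12.806148
  k2 = f(0.660000, -6.634081) = -63.316209
  p ← -2.408052 + (0.33/2)·(-12.806148 + (-63.316209)) = -14.968241
p(0.66) ≈ -14.9682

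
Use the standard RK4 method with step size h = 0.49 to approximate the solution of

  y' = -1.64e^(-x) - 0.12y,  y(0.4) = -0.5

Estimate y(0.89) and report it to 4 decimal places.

-0.8840

RK4: k1 = f(x_n, y_n); k2 = f(x_n + h/2, y_n + (h/2)·k1); k3 = f(x_n + h/2, y_n + (h/2)·k2); k4 = f(x_n + h, y_n + h·k3); y_{n+1} = y_n + (h/6)·(k1 + 2k2 + 2k3 + k4).
x=0.400000, y=-0.500000:
  k1 = f(0.400000, -0.500000) = -1.039325
  k2 = f(0.645000, -0.754635) = -0.769890
  k3 = f(0.645000, -0.688623) = -0.777812
  k4 = f(0.890000, -0.881128) = -0.567740
  y ← -0.500000 + (0.49/6)·(k1 + 2k2 + 2k3 + k4) = -0.884035
y(0.89) ≈ -0.8840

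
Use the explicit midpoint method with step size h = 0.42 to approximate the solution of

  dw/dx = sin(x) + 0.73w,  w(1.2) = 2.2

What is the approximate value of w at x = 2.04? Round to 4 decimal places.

Midpoint: k1 = f(x_n, w_n); k2 = f(x_n + h/2, w_n + (h/2)·k1); w_{n+1} = w_n + h·k2.
x=1.200000, w=2.200000:
  k1 = f(1.200000, 2.200000) = 2.538039
  k2 = f(1.410000, 2.732988) = 2.982181
  w ← 2.200000 + 0.42·2.982181 = 3.452516
x=1.620000, w=3.452516:
  k1 = f(1.620000, 3.452516) = 3.519127
  k2 = f(1.830000, 4.191533) = 4.026413
  w ← 3.452516 + 0.42·4.026413 = 5.143610
w(2.04) ≈ 5.1436

5.1436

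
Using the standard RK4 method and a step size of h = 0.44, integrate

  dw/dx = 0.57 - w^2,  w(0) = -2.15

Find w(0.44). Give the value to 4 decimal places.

RK4: k1 = f(x_n, w_n); k2 = f(x_n + h/2, w_n + (h/2)·k1); k3 = f(x_n + h/2, w_n + (h/2)·k2); k4 = f(x_n + h, w_n + h·k3); w_{n+1} = w_n + (h/6)·(k1 + 2k2 + 2k3 + k4).
x=0.000000, w=-2.150000:
  k1 = f(0.000000, -2.150000) = -4.052500
  k2 = f(0.220000, -3.041550) = -8.681026
  k3 = f(0.220000, -4.059826) = -15.912186
  k4 = f(0.440000, -9.151362) = -83.177420
  w ← -2.150000 + (0.44/6)·(k1 + 2k2 + 2k3 + k4) = -12.153865
w(0.44) ≈ -12.1539

-12.1539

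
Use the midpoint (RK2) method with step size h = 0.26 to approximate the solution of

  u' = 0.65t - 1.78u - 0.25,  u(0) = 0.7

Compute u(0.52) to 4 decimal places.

Midpoint: k1 = f(t_n, u_n); k2 = f(t_n + h/2, u_n + (h/2)·k1); u_{n+1} = u_n + h·k2.
t=0.000000, u=0.700000:
  k1 = f(0.000000, 0.700000) = -1.496000
  k2 = f(0.130000, 0.505520) = -1.065326
  u ← 0.700000 + 0.26·(-1.065326) = 0.423015
t=0.260000, u=0.423015:
  k1 = f(0.260000, 0.423015) = -0.833967
  k2 = f(0.390000, 0.314600) = -0.556487
  u ← 0.423015 + 0.26·(-0.556487) = 0.278329
u(0.52) ≈ 0.2783

0.2783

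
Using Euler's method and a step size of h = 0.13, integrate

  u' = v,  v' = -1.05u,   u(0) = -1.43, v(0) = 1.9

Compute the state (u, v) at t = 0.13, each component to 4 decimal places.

-1.1830, 2.0952

Euler on (u,v): u_{n+1} = u_n + h·u', v_{n+1} = v_n + h·v'.
0.000000: (-1.430000, 1.900000); f=(1.900000, 1.501500) → (-1.183000, 2.095195)
(u(0.13), v(0.13)) ≈ (-1.1830, 2.0952)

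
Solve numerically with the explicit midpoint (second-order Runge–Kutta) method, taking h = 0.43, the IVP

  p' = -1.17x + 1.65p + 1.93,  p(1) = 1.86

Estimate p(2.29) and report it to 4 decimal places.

Midpoint: k1 = f(x_n, p_n); k2 = f(x_n + h/2, p_n + (h/2)·k1); p_{n+1} = p_n + h·k2.
x=1.000000, p=1.860000:
  k1 = f(1.000000, 1.860000) = 3.829000
  k2 = f(1.215000, 2.683235) = 4.935788
  p ← 1.860000 + 0.43·4.935788 = 3.982389
x=1.430000, p=3.982389:
  k1 = f(1.430000, 3.982389) = 6.827841
  k2 = f(1.645000, 5.450375) = 8.998468
  p ← 3.982389 + 0.43·8.998468 = 7.851730
x=1.860000, p=7.851730:
  k1 = f(1.860000, 7.851730) = 12.709155
  k2 = f(2.075000, 10.584198) = 16.966177
  p ← 7.851730 + 0.43·16.966177 = 15.147186
p(2.29) ≈ 15.1472

15.1472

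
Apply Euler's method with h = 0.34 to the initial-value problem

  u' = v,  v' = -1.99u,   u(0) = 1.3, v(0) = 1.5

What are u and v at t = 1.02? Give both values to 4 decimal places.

1.8155, -1.9716

Euler on (u,v): u_{n+1} = u_n + h·u', v_{n+1} = v_n + h·v'.
0.000000: (1.300000, 1.500000); f=(1.500000, -2.587000) → (1.810000, 0.620420)
0.340000: (1.810000, 0.620420); f=(0.620420, -3.601900) → (2.020943, -0.604226)
0.680000: (2.020943, -0.604226); f=(-0.604226, -4.021676) → (1.815506, -1.971596)
(u(1.02), v(1.02)) ≈ (1.8155, -1.9716)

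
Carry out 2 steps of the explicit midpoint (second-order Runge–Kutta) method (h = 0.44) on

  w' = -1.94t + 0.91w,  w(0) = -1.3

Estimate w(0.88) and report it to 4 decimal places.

Midpoint: k1 = f(t_n, w_n); k2 = f(t_n + h/2, w_n + (h/2)·k1); w_{n+1} = w_n + h·k2.
t=0.000000, w=-1.300000:
  k1 = f(0.000000, -1.300000) = -1.183000
  k2 = f(0.220000, -1.560260) = -1.846637
  w ← -1.300000 + 0.44·(-1.846637) = -2.112520
t=0.440000, w=-2.112520:
  k1 = f(0.440000, -2.112520) = -2.775993
  k2 = f(0.660000, -2.723239) = -3.758547
  w ← -2.112520 + 0.44·(-3.758547) = -3.766281
w(0.88) ≈ -3.7663

-3.7663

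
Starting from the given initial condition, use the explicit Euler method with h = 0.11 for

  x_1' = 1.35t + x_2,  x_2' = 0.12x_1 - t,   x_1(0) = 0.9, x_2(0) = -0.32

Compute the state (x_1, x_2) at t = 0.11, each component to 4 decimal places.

0.8648, -0.3081

Euler on (x_1,x_2): x_1_{n+1} = x_1_n + h·x_1', x_2_{n+1} = x_2_n + h·x_2'.
0.000000: (0.900000, -0.320000); f=(-0.320000, 0.108000) → (0.864800, -0.308120)
(x_1(0.11), x_2(0.11)) ≈ (0.8648, -0.3081)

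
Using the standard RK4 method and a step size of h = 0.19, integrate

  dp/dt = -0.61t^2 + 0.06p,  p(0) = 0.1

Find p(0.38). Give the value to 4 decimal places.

0.0911

RK4: k1 = f(t_n, p_n); k2 = f(t_n + h/2, p_n + (h/2)·k1); k3 = f(t_n + h/2, p_n + (h/2)·k2); k4 = f(t_n + h, p_n + h·k3); p_{n+1} = p_n + (h/6)·(k1 + 2k2 + 2k3 + k4).
t=0.000000, p=0.100000:
  k1 = f(0.000000, 0.100000) = 0.006000
  k2 = f(0.095000, 0.100570) = 0.000529
  k3 = f(0.095000, 0.100050) = 0.000498
  k4 = f(0.190000, 0.100095) = -0.016015
  p ← 0.100000 + (0.19/6)·(k1 + 2k2 + 2k3 + k4) = 0.099748
t=0.190000, p=0.099748:
  k1 = f(0.190000, 0.099748) = -0.016036
  k2 = f(0.285000, 0.098224) = -0.043654
  k3 = f(0.285000, 0.095601) = -0.043811
  k4 = f(0.380000, 0.091424) = -0.082599
  p ← 0.099748 + (0.19/6)·(k1 + 2k2 + 2k3 + k4) = 0.091085
p(0.38) ≈ 0.0911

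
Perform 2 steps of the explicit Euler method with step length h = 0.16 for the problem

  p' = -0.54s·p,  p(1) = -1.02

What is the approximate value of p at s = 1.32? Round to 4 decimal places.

Euler: p_{n+1} = p_n + h·f(s_n, p_n).
s=1.000000, p=-1.020000: f=0.550800 → p ← -1.020000 + 0.16·0.550800 = -0.931872
s=1.160000, p=-0.931872: f=0.583725 → p ← -0.931872 + 0.16·0.583725 = -0.838476
p(1.32) ≈ -0.8385

-0.8385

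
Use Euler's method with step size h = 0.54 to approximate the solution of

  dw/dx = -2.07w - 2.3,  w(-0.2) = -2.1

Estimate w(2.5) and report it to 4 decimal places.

Euler: w_{n+1} = w_n + h·f(x_n, w_n).
x=-0.200000, w=-2.100000: f=2.047000 → w ← -2.100000 + 0.54·2.047000 = -0.994620
x=0.340000, w=-0.994620: f=-0.241137 → w ← -0.994620 + 0.54·(-0.241137) = -1.124834
x=0.880000, w=-1.124834: f=0.028406 → w ← -1.124834 + 0.54·0.028406 = -1.109495
x=1.420000, w=-1.109495: f=-0.003346 → w ← -1.109495 + 0.54·(-0.003346) = -1.111302
x=1.960000, w=-1.111302: f=0.000394 → w ← -1.111302 + 0.54·0.000394 = -1.111089
w(2.5) ≈ -1.1111

-1.1111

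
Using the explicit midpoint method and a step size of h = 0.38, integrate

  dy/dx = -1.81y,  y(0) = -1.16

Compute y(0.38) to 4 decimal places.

-0.6365

Midpoint: k1 = f(x_n, y_n); k2 = f(x_n + h/2, y_n + (h/2)·k1); y_{n+1} = y_n + h·k2.
x=0.000000, y=-1.160000:
  k1 = f(0.000000, -1.160000) = 2.099600
  k2 = f(0.190000, -0.761076) = 1.377548
  y ← -1.160000 + 0.38·1.377548 = -0.636532
y(0.38) ≈ -0.6365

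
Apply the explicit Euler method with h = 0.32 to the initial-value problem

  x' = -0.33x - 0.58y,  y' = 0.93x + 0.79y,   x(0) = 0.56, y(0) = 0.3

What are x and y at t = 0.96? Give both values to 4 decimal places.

Euler on (x,y): x_{n+1} = x_n + h·x', y_{n+1} = y_n + h·y'.
0.000000: (0.560000, 0.300000); f=(-0.358800, 0.757800) → (0.445184, 0.542496)
0.320000: (0.445184, 0.542496); f=(-0.461558, 0.842593) → (0.297485, 0.812126)
0.640000: (0.297485, 0.812126); f=(-0.569203, 0.918241) → (0.115340, 1.105963)
(x(0.96), y(0.96)) ≈ (0.1153, 1.1060)

0.1153, 1.1060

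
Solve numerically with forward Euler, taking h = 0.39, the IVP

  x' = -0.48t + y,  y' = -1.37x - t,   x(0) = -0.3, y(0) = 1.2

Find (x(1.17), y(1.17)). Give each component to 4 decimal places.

0.9157, 0.4800

Euler on (x,y): x_{n+1} = x_n + h·x', y_{n+1} = y_n + h·y'.
0.000000: (-0.300000, 1.200000); f=(1.200000, 0.411000) → (0.168000, 1.360290)
0.390000: (0.168000, 1.360290); f=(1.173090, -0.620160) → (0.625505, 1.118428)
0.780000: (0.625505, 1.118428); f=(0.744028, -1.636942) → (0.915676, 0.480020)
(x(1.17), y(1.17)) ≈ (0.9157, 0.4800)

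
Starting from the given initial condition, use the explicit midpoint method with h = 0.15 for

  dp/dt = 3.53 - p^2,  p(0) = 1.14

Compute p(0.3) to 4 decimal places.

Midpoint: k1 = f(t_n, p_n); k2 = f(t_n + h/2, p_n + (h/2)·k1); p_{n+1} = p_n + h·k2.
t=0.000000, p=1.140000:
  k1 = f(0.000000, 1.140000) = 2.230400
  k2 = f(0.075000, 1.307280) = 1.821019
  p ← 1.140000 + 0.15·1.821019 = 1.413153
t=0.150000, p=1.413153:
  k1 = f(0.150000, 1.413153) = 1.532999
  k2 = f(0.225000, 1.528128) = 1.194825
  p ← 1.413153 + 0.15·1.194825 = 1.592377
p(0.3) ≈ 1.5924

1.5924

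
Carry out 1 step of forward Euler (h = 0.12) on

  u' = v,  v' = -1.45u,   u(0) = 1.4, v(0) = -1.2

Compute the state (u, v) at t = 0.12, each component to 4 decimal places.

1.2560, -1.4436

Euler on (u,v): u_{n+1} = u_n + h·u', v_{n+1} = v_n + h·v'.
0.000000: (1.400000, -1.200000); f=(-1.200000, -2.030000) → (1.256000, -1.443600)
(u(0.12), v(0.12)) ≈ (1.2560, -1.4436)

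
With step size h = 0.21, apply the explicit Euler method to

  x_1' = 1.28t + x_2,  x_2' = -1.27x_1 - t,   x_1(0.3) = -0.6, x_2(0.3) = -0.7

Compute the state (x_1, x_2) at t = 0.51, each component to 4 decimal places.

-0.6664, -0.6030

Euler on (x_1,x_2): x_1_{n+1} = x_1_n + h·x_1', x_2_{n+1} = x_2_n + h·x_2'.
0.300000: (-0.600000, -0.700000); f=(-0.316000, 0.462000) → (-0.666360, -0.602980)
(x_1(0.51), x_2(0.51)) ≈ (-0.6664, -0.6030)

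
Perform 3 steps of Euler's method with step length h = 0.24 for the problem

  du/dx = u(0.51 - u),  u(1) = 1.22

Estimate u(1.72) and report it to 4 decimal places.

0.8089

Euler: u_{n+1} = u_n + h·f(x_n, u_n).
x=1.000000, u=1.220000: f=-0.866200 → u ← 1.220000 + 0.24·(-0.866200) = 1.012112
x=1.240000, u=1.012112: f=-0.508194 → u ← 1.012112 + 0.24·(-0.508194) = 0.890146
x=1.480000, u=0.890146: f=-0.338385 → u ← 0.890146 + 0.24·(-0.338385) = 0.808933
u(1.72) ≈ 0.8089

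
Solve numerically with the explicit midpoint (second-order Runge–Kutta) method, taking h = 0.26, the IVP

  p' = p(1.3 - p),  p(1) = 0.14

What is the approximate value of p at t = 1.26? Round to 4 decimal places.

0.1877

Midpoint: k1 = f(t_n, p_n); k2 = f(t_n + h/2, p_n + (h/2)·k1); p_{n+1} = p_n + h·k2.
t=1.000000, p=0.140000:
  k1 = f(1.000000, 0.140000) = 0.162400
  k2 = f(1.130000, 0.161112) = 0.183489
  p ← 0.140000 + 0.26·0.183489 = 0.187707
p(1.26) ≈ 0.1877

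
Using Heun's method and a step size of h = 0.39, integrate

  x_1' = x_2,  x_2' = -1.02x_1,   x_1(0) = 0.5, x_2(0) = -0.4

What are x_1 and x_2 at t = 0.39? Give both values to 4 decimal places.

Heun on (x_1,x_2): k1 = f(t_n, state_n); k2 = f(t_n + h, state_n + h·k1); state_{n+1} = state_n + (h/2)·(k1 + k2).
0.000000: (0.500000, -0.400000)
  k1 = (-0.400000, -0.510000)
  predictor → (0.344000, -0.598900)
  k2 = (-0.598900, -0.350880)
  → (0.305214, -0.567872)
(x_1(0.39), x_2(0.39)) ≈ (0.3052, -0.5679)

0.3052, -0.5679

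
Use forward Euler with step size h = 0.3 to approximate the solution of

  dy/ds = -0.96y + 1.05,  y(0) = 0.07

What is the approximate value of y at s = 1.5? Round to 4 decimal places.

Euler: y_{n+1} = y_n + h·f(s_n, y_n).
s=0.000000, y=0.070000: f=0.982800 → y ← 0.070000 + 0.3·0.982800 = 0.364840
s=0.300000, y=0.364840: f=0.699754 → y ← 0.364840 + 0.3·0.699754 = 0.574766
s=0.600000, y=0.574766: f=0.498225 → y ← 0.574766 + 0.3·0.498225 = 0.724233
s=0.900000, y=0.724233: f=0.354736 → y ← 0.724233 + 0.3·0.354736 = 0.830654
s=1.200000, y=0.830654: f=0.252572 → y ← 0.830654 + 0.3·0.252572 = 0.906426
y(1.5) ≈ 0.9064

0.9064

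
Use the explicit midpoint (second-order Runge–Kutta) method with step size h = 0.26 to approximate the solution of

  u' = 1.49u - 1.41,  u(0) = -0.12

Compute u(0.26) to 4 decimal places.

-0.6131

Midpoint: k1 = f(t_n, u_n); k2 = f(t_n + h/2, u_n + (h/2)·k1); u_{n+1} = u_n + h·k2.
t=0.000000, u=-0.120000:
  k1 = f(0.000000, -0.120000) = -1.588800
  k2 = f(0.130000, -0.326544) = -1.896551
  u ← -0.120000 + 0.26·(-1.896551) = -0.613103
u(0.26) ≈ -0.6131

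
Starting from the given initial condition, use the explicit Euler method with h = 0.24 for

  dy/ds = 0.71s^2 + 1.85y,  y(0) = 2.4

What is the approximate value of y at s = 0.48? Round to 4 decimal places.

5.0141

Euler: y_{n+1} = y_n + h·f(s_n, y_n).
s=0.000000, y=2.400000: f=4.440000 → y ← 2.400000 + 0.24·4.440000 = 3.465600
s=0.240000, y=3.465600: f=6.452256 → y ← 3.465600 + 0.24·6.452256 = 5.014141
y(0.48) ≈ 5.0141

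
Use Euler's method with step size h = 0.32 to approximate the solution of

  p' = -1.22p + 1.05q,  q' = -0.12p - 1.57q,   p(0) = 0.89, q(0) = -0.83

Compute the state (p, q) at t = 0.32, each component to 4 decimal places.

Euler on (p,q): p_{n+1} = p_n + h·p', q_{n+1} = q_n + h·q'.
0.000000: (0.890000, -0.830000); f=(-1.957300, 1.196300) → (0.263664, -0.447184)
(p(0.32), q(0.32)) ≈ (0.2637, -0.4472)

0.2637, -0.4472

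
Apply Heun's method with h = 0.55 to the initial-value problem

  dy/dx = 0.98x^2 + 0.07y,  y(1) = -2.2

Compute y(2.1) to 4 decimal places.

Heun: k1 = f(x_n, y_n); k2 = f(x_n + h, y_n + h·k1); y_{n+1} = y_n + (h/2)·(k1 + k2).
x=1.000000, y=-2.200000:
  k1 = f(1.000000, -2.200000) = 0.826000
  k2 = f(1.550000, -1.745700) = 2.232251
  y ← -2.200000 + (0.55/2)·(0.826000 + 2.232251) = -1.358981
x=1.550000, y=-1.358981:
  k1 = f(1.550000, -1.358981) = 2.259321
  k2 = f(2.100000, -0.116354) = 4.313655
  y ← -1.358981 + (0.55/2)·(2.259321 + 4.313655) = 0.448588
y(2.1) ≈ 0.4486

0.4486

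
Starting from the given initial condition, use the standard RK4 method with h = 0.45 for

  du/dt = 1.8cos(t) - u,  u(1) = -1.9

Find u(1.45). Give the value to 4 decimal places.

RK4: k1 = f(t_n, u_n); k2 = f(t_n + h/2, u_n + (h/2)·k1); k3 = f(t_n + h/2, u_n + (h/2)·k2); k4 = f(t_n + h, u_n + h·k3); u_{n+1} = u_n + (h/6)·(k1 + 2k2 + 2k3 + k4).
t=1.000000, u=-1.900000:
  k1 = f(1.000000, -1.900000) = 2.872544
  k2 = f(1.225000, -1.253678) = 1.863780
  k3 = f(1.225000, -1.480649) = 2.090752
  k4 = f(1.450000, -0.959162) = 1.176067
  u ← -1.900000 + (0.45/6)·(k1 + 2k2 + 2k3 + k4) = -1.003174
u(1.45) ≈ -1.0032

-1.0032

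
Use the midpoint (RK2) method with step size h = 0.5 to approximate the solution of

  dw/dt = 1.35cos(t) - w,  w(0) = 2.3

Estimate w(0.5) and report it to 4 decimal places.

1.9228

Midpoint: k1 = f(t_n, w_n); k2 = f(t_n + h/2, w_n + (h/2)·k1); w_{n+1} = w_n + h·k2.
t=0.000000, w=2.300000:
  k1 = f(0.000000, 2.300000) = -0.950000
  k2 = f(0.250000, 2.062500) = -0.754468
  w ← 2.300000 + 0.5·(-0.754468) = 1.922766
w(0.5) ≈ 1.9228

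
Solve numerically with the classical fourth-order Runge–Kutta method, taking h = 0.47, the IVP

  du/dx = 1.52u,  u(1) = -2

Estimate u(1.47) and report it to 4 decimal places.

RK4: k1 = f(x_n, u_n); k2 = f(x_n + h/2, u_n + (h/2)·k1); k3 = f(x_n + h/2, u_n + (h/2)·k2); k4 = f(x_n + h, u_n + h·k3); u_{n+1} = u_n + (h/6)·(k1 + 2k2 + 2k3 + k4).
x=1.000000, u=-2.000000:
  k1 = f(1.000000, -2.000000) = -3.040000
  k2 = f(1.235000, -2.714400) = -4.125888
  k3 = f(1.235000, -2.969584) = -4.513767
  k4 = f(1.470000, -4.121471) = -6.264635
  u ← -2.000000 + (0.47/6)·(k1 + 2k2 + 2k3 + k4) = -4.082409
u(1.47) ≈ -4.0824

-4.0824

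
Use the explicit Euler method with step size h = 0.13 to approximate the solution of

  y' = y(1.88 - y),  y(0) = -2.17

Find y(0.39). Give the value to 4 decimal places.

-10.9068

Euler: y_{n+1} = y_n + h·f(x_n, y_n).
x=0.000000, y=-2.170000: f=-8.788500 → y ← -2.170000 + 0.13·(-8.788500) = -3.312505
x=0.130000, y=-3.312505: f=-17.200199 → y ← -3.312505 + 0.13·(-17.200199) = -5.548531
x=0.260000, y=-5.548531: f=-41.217432 → y ← -5.548531 + 0.13·(-41.217432) = -10.906797
y(0.39) ≈ -10.9068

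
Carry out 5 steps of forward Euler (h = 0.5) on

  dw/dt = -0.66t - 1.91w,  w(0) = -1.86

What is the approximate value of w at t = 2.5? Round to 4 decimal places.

-0.6830

Euler: w_{n+1} = w_n + h·f(t_n, w_n).
t=0.000000, w=-1.860000: f=3.552600 → w ← -1.860000 + 0.5·3.552600 = -0.083700
t=0.500000, w=-0.083700: f=-0.170133 → w ← -0.083700 + 0.5·(-0.170133) = -0.168767
t=1.000000, w=-0.168767: f=-0.337656 → w ← -0.168767 + 0.5·(-0.337656) = -0.337594
t=1.500000, w=-0.337594: f=-0.345195 → w ← -0.337594 + 0.5·(-0.345195) = -0.510192
t=2.000000, w=-0.510192: f=-0.345534 → w ← -0.510192 + 0.5·(-0.345534) = -0.682959
w(2.5) ≈ -0.6830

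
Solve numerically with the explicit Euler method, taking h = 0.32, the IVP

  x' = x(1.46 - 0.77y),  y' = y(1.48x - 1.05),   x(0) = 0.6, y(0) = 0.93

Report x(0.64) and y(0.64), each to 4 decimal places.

0.9285, 0.8957

Euler on (x,y): x_{n+1} = x_n + h·x', y_{n+1} = y_n + h·y'.
0.000000: (0.600000, 0.930000); f=(0.446340, -0.150660) → (0.742829, 0.881789)
0.320000: (0.742829, 0.881789); f=(0.580166, 0.043549) → (0.928482, 0.895724)
(x(0.64), y(0.64)) ≈ (0.9285, 0.8957)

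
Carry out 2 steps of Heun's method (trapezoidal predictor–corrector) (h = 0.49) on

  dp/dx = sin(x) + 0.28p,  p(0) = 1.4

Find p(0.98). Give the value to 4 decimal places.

2.3074

Heun: k1 = f(x_n, p_n); k2 = f(x_n + h, p_n + h·k1); p_{n+1} = p_n + (h/2)·(k1 + k2).
x=0.000000, p=1.400000:
  k1 = f(0.000000, 1.400000) = 0.392000
  k2 = f(0.490000, 1.592080) = 0.916408
  p ← 1.400000 + (0.49/2)·(0.392000 + 0.916408) = 1.720560
x=0.490000, p=1.720560:
  k1 = f(0.490000, 1.720560) = 0.952383
  k2 = f(0.980000, 2.187228) = 1.442921
  p ← 1.720560 + (0.49/2)·(0.952383 + 1.442921) = 2.307409
p(0.98) ≈ 2.3074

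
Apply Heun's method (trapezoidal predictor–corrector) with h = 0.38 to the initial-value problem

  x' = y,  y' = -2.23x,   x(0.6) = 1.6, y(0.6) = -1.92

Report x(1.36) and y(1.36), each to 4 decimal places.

-0.6132, -3.0083

Heun on (x,y): k1 = f(t_n, state_n); k2 = f(t_n + h, state_n + h·k1); state_{n+1} = state_n + (h/2)·(k1 + k2).
0.600000: (1.600000, -1.920000)
  k1 = (-1.920000, -3.568000)
  predictor → (0.870400, -3.275840)
  k2 = (-3.275840, -1.940992)
  → (0.612790, -2.966708)
0.980000: (0.612790, -2.966708)
  k1 = (-2.966708, -1.366523)
  predictor → (-0.514559, -3.485987)
  k2 = (-3.485987, 1.147466)
  → (-0.613222, -3.008329)
(x(1.36), y(1.36)) ≈ (-0.6132, -3.0083)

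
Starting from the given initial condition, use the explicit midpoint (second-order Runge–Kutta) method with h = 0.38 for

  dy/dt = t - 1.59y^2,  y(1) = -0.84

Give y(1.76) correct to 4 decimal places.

-0.6164

Midpoint: k1 = f(t_n, y_n); k2 = f(t_n + h/2, y_n + (h/2)·k1); y_{n+1} = y_n + h·k2.
t=1.000000, y=-0.840000:
  k1 = f(1.000000, -0.840000) = -0.121904
  k2 = f(1.190000, -0.863162) = 0.005373
  y ← -0.840000 + 0.38·0.005373 = -0.837958
t=1.380000, y=-0.837958:
  k1 = f(1.380000, -0.837958) = 0.263544
  k2 = f(1.570000, -0.787885) = 0.582988
  y ← -0.837958 + 0.38·0.582988 = -0.616423
y(1.76) ≈ -0.6164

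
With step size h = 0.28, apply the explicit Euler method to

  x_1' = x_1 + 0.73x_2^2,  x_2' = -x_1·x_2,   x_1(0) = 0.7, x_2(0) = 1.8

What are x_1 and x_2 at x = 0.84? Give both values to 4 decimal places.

Euler on (x_1,x_2): x_1_{n+1} = x_1_n + h·x_1', x_2_{n+1} = x_2_n + h·x_2'.
0.000000: (0.700000, 1.800000); f=(3.065200, -1.260000) → (1.558256, 1.447200)
0.280000: (1.558256, 1.447200); f=(3.087159, -2.255108) → (2.422661, 0.815770)
0.560000: (2.422661, 0.815770); f=(2.908461, -1.976333) → (3.237030, 0.262396)
(x_1(0.84), x_2(0.84)) ≈ (3.2370, 0.2624)

3.2370, 0.2624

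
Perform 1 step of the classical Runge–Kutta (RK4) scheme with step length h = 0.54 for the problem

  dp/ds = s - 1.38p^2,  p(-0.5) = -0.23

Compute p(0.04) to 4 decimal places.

-0.4520

RK4: k1 = f(s_n, p_n); k2 = f(s_n + h/2, p_n + (h/2)·k1); k3 = f(s_n + h/2, p_n + (h/2)·k2); k4 = f(s_n + h, p_n + h·k3); p_{n+1} = p_n + (h/6)·(k1 + 2k2 + 2k3 + k4).
s=-0.500000, p=-0.230000:
  k1 = f(-0.500000, -0.230000) = -0.573002
  k2 = f(-0.230000, -0.384711) = -0.434243
  k3 = f(-0.230000, -0.347246) = -0.396400
  k4 = f(0.040000, -0.444056) = -0.232116
  p ← -0.230000 + (0.54/6)·(k1 + 2k2 + 2k3 + k4) = -0.451976
p(0.04) ≈ -0.4520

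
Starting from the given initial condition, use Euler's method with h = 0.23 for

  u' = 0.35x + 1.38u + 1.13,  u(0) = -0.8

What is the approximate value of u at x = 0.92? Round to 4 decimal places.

Euler: u_{n+1} = u_n + h·f(x_n, u_n).
x=0.000000, u=-0.800000: f=0.026000 → u ← -0.800000 + 0.23·0.026000 = -0.794020
x=0.230000, u=-0.794020: f=0.114752 → u ← -0.794020 + 0.23·0.114752 = -0.767627
x=0.460000, u=-0.767627: f=0.231675 → u ← -0.767627 + 0.23·0.231675 = -0.714342
x=0.690000, u=-0.714342: f=0.385708 → u ← -0.714342 + 0.23·0.385708 = -0.625629
u(0.92) ≈ -0.6256

-0.6256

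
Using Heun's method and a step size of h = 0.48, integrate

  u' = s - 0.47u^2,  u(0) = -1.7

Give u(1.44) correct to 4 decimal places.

Heun: k1 = f(s_n, u_n); k2 = f(s_n + h, u_n + h·k1); u_{n+1} = u_n + (h/2)·(k1 + k2).
s=0.000000, u=-1.700000:
  k1 = f(0.000000, -1.700000) = -1.358300
  k2 = f(0.480000, -2.351984) = -2.119960
  u ← -1.700000 + (0.48/2)·(-1.358300 + (-2.119960)) = -2.534782
s=0.480000, u=-2.534782:
  k1 = f(0.480000, -2.534782) = -2.539807
  k2 = f(0.960000, -3.753890) = -5.663093
  u ← -2.534782 + (0.48/2)·(-2.539807 + (-5.663093)) = -4.503478
s=0.960000, u=-4.503478:
  k1 = f(0.960000, -4.503478) = -8.572219
  k2 = f(1.440000, -8.618143) = -33.468025
  u ← -4.503478 + (0.48/2)·(-8.572219 + (-33.468025)) = -14.593137
u(1.44) ≈ -14.5931

-14.5931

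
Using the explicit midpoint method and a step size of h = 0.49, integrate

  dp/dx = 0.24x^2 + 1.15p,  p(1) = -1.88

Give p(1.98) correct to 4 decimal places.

-4.7779

Midpoint: k1 = f(x_n, p_n); k2 = f(x_n + h/2, p_n + (h/2)·k1); p_{n+1} = p_n + h·k2.
x=1.000000, p=-1.880000:
  k1 = f(1.000000, -1.880000) = -1.922000
  k2 = f(1.245000, -2.350890) = -2.331517
  p ← -1.880000 + 0.49·(-2.331517) = -3.022444
x=1.490000, p=-3.022444:
  k1 = f(1.490000, -3.022444) = -2.942986
  k2 = f(1.735000, -3.743475) = -3.582542
  p ← -3.022444 + 0.49·(-3.582542) = -4.777889
p(1.98) ≈ -4.7779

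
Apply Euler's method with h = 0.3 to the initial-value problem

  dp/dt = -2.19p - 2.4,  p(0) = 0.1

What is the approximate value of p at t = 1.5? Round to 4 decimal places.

-1.0902

Euler: p_{n+1} = p_n + h·f(t_n, p_n).
t=0.000000, p=0.100000: f=-2.619000 → p ← 0.100000 + 0.3·(-2.619000) = -0.685700
t=0.300000, p=-0.685700: f=-0.898317 → p ← -0.685700 + 0.3·(-0.898317) = -0.955195
t=0.600000, p=-0.955195: f=-0.308123 → p ← -0.955195 + 0.3·(-0.308123) = -1.047632
t=0.900000, p=-1.047632: f=-0.105686 → p ← -1.047632 + 0.3·(-0.105686) = -1.079338
t=1.200000, p=-1.079338: f=-0.036250 → p ← -1.079338 + 0.3·(-0.036250) = -1.090213
p(1.5) ≈ -1.0902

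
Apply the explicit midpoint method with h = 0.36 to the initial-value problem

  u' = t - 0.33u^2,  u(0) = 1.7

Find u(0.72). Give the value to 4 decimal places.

1.4419

Midpoint: k1 = f(t_n, u_n); k2 = f(t_n + h/2, u_n + (h/2)·k1); u_{n+1} = u_n + h·k2.
t=0.000000, u=1.700000:
  k1 = f(0.000000, 1.700000) = -0.953700
  k2 = f(0.180000, 1.528334) = -0.590816
  u ← 1.700000 + 0.36·(-0.590816) = 1.487306
t=0.360000, u=1.487306:
  k1 = f(0.360000, 1.487306) = -0.369986
  k2 = f(0.540000, 1.420709) = -0.126076
  u ← 1.487306 + 0.36·(-0.126076) = 1.441919
u(0.72) ≈ 1.4419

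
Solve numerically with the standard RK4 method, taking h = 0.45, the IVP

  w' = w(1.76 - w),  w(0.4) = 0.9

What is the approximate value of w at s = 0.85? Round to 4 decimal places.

1.2283

RK4: k1 = f(s_n, w_n); k2 = f(s_n + h/2, w_n + (h/2)·k1); k3 = f(s_n + h/2, w_n + (h/2)·k2); k4 = f(s_n + h, w_n + h·k3); w_{n+1} = w_n + (h/6)·(k1 + 2k2 + 2k3 + k4).
s=0.400000, w=0.900000:
  k1 = f(0.400000, 0.900000) = 0.774000
  k2 = f(0.625000, 1.074150) = 0.736706
  k3 = f(0.625000, 1.065759) = 0.739894
  k4 = f(0.850000, 1.232952) = 0.649825
  w ← 0.900000 + (0.45/6)·(k1 + 2k2 + 2k3 + k4) = 1.228277
w(0.85) ≈ 1.2283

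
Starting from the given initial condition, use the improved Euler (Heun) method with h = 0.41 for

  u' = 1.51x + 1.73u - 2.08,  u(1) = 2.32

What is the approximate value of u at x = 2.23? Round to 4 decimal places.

17.5625

Heun: k1 = f(x_n, u_n); k2 = f(x_n + h, u_n + h·k1); u_{n+1} = u_n + (h/2)·(k1 + k2).
x=1.000000, u=2.320000:
  k1 = f(1.000000, 2.320000) = 3.443600
  k2 = f(1.410000, 3.731876) = 6.505245
  u ← 2.320000 + (0.41/2)·(3.443600 + 6.505245) = 4.359513
x=1.410000, u=4.359513:
  k1 = f(1.410000, 4.359513) = 7.591058
  k2 = f(1.820000, 7.471847) = 13.594496
  u ← 4.359513 + (0.41/2)·(7.591058 + 13.594496) = 8.702552
x=1.820000, u=8.702552:
  k1 = f(1.820000, 8.702552) = 15.723615
  k2 = f(2.230000, 15.149234) = 27.495474
  u ← 8.702552 + (0.41/2)·(15.723615 + 27.495474) = 17.562465
u(2.23) ≈ 17.5625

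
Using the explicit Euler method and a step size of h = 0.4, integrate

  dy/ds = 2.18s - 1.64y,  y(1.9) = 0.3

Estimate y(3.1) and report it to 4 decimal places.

3.2526

Euler: y_{n+1} = y_n + h·f(s_n, y_n).
s=1.900000, y=0.300000: f=3.650000 → y ← 0.300000 + 0.4·3.650000 = 1.760000
s=2.300000, y=1.760000: f=2.127600 → y ← 1.760000 + 0.4·2.127600 = 2.611040
s=2.700000, y=2.611040: f=1.603894 → y ← 2.611040 + 0.4·1.603894 = 3.252598
y(3.1) ≈ 3.2526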